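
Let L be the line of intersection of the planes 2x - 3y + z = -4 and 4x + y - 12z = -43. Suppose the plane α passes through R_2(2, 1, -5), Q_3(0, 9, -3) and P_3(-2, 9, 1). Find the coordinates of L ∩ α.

(-2, 1, 3)

Direction of L: (2, -3, 1) × (4, 1, -12) = (35, 28, 14).
A point on L: solving the two plane equations with x = 13 gives (13, 13, 9).
R_2Q_3 = (-2, 8, 2), R_2P_3 = (-4, 8, 6); a normal to α is R_2Q_3 × R_2P_3 = (32, 4, 16).
Using R_2: α has equation 32x + 4y + 16z = -12.
Substitute r = (13, 13, 9) + t(35, 28, 14) into the plane: 612 + 1456t = -12, so t = -3/7.
Intersection: (13, 13, 9) + (-3/7)·(35, 28, 14) = (-2, 1, 3).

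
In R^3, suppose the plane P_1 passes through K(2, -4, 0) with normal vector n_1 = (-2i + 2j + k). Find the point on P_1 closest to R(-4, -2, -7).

P_1: n_1·r = n_1·K gives -2x + 2y + z = -12.
Foot = R − λn with λ = (n·R − d)/|n|² = (-3 − (-12))/9 = 1.
Foot = (-4, -2, -7) − 1·(-2, 2, 1) = (-2, -4, -8).

(-2, -4, -8)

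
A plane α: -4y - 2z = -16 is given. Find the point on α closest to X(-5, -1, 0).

(-5, 3, 2)

Foot = X − λn with λ = (n·X − d)/|n|² = (4 − (-16))/20 = 1.
Foot = (-5, -1, 0) − 1·(0, -4, -2) = (-5, 3, 2).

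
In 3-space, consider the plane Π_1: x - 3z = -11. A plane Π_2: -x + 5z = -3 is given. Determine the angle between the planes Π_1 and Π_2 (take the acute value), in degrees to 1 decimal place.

cos θ = |n₁·n₂| / (|n₁||n₂|) = |-16| / (√10 · √26).
θ = arccos(0.99228) ≈ 7.1°.

7.1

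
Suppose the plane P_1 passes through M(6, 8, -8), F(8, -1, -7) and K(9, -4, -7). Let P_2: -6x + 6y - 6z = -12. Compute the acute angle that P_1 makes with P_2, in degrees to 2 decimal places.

MF = (2, -9, 1), MK = (3, -12, 1); a normal to P_1 is MF × MK = (3, 1, 3).
Using M: P_1 has equation 3x + y + 3z = 2.
cos θ = |n₁·n₂| / (|n₁||n₂|) = |-30| / (√19 · √108).
θ = arccos(0.66227) ≈ 48.53°.

48.53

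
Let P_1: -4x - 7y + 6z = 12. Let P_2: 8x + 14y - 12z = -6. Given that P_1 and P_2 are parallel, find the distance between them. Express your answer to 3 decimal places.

Rescale P_2 by 1/(-2): -4x - 7y + 6z = 3. Then distance = |12 − 3| / √101 ≈ 0.896.

0.896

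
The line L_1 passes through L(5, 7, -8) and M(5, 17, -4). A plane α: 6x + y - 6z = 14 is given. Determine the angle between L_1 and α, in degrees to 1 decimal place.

A direction vector for L_1 is M − L = (0, 10, 4).
sin θ = |n·v| / (|n||v|) = |-14| / (√73 · √116) = 0.15214.
θ ≈ 8.8°.

8.8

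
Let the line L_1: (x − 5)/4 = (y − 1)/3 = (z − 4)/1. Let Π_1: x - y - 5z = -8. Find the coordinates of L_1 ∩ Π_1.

(-3, -5, 2)

L_1 has direction (4, 3, 1) through (5, 1, 4).
Substitute r = (5, 1, 4) + t(4, 3, 1) into the plane: -16 + (-4)t = -8, so t = -2.
Intersection: (5, 1, 4) + (-2)·(4, 3, 1) = (-3, -5, 2).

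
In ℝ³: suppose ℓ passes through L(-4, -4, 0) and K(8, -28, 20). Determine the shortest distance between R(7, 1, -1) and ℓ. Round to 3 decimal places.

A direction vector for ℓ is K − L = (12, -24, 20).
Taking (-4, -4, 0) on ℓ with direction v = (12, -24, 20): w = R − (-4, -4, 0) = (11, 5, -1), and w × v = (76, -232, -324).
Distance = |w × v| / |v| = √164576 / √1120 ≈ 12.122.

12.122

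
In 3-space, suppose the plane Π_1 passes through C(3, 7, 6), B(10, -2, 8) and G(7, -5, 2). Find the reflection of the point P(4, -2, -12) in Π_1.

(-6, -8, -4)

CB = (7, -9, 2), CG = (4, -12, -4); a normal to Π_1 is CB × CG = (60, 36, -48).
Using C: Π_1 has equation 60x + 36y - 48z = 144.
λ = (n·P − d)/|n|² = (744 − 144)/7200 = 1/12.
Reflection = P − 2λn = (4, -2, -12) − (1/6)·(60, 36, -48) = (-6, -8, -4).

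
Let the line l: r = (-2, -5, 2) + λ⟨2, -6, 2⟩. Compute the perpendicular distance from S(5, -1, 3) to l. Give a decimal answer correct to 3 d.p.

Taking (-2, -5, 2) on l with direction v = (2, -6, 2): w = S − (-2, -5, 2) = (7, 4, 1), and w × v = (14, -12, -50).
Distance = |w × v| / |v| = √2840 / √44 ≈ 8.034.

8.034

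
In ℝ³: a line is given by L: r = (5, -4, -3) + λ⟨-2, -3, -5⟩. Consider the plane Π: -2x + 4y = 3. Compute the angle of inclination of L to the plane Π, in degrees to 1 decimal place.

sin θ = |n·v| / (|n||v|) = |-8| / (√20 · √38) = 0.29019.
θ ≈ 16.9°.

16.9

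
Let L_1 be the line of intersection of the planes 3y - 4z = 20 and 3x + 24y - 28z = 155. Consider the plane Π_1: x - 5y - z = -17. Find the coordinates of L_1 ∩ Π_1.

Direction of L_1: (0, 3, -4) × (3, 24, -28) = (12, -12, -9).
A point on L_1: solving the two plane equations with x = 9 gives (9, -4, -8).
Substitute r = (9, -4, -8) + t(12, -12, -9) into the plane: 37 + 81t = -17, so t = -2/3.
Intersection: (9, -4, -8) + (-2/3)·(12, -12, -9) = (1, 4, -2).

(1, 4, -2)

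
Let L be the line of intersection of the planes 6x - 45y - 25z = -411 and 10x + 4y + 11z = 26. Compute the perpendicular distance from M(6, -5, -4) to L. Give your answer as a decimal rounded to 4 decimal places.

Direction of L: (6, -45, -25) × (10, 4, 11) = (-395, -316, 474).
A point on L: solving the two plane equations with x = -6 gives (-6, 5, 6).
Taking (-6, 5, 6) on L with direction v = (-395, -316, 474): w = M − (-6, 5, 6) = (12, -10, -10), and w × v = (-7900, -1738, -7742).
Distance = |w × v| / |v| = √125369208 / √480557 ≈ 16.1519.

16.1519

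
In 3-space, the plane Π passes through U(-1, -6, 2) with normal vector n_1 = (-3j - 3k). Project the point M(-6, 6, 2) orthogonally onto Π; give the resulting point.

(-6, 0, -4)

Π: n_1·r = n_1·U gives -3y - 3z = 12.
Foot = M − λn with λ = (n·M − d)/|n|² = (-24 − 12)/18 = -2.
Foot = (-6, 6, 2) − (-2)·(0, -3, -3) = (-6, 0, -4).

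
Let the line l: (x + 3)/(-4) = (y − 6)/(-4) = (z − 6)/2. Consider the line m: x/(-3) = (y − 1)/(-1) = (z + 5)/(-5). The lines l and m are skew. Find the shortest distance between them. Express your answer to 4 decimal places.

l has direction (-4, -4, 2) through (-3, 6, 6).
m has direction (-3, -1, -5) through (0, 1, -5).
Common perpendicular direction n = (-4, -4, 2) × (-3, -1, -5) = (22, -26, -8).
With w = (0, 1, -5) − (-3, 6, 6) = (3, -5, -11), w · n = 284.
Distance = |w · n| / |n| = |284| / √1224 ≈ 8.1176.

8.1176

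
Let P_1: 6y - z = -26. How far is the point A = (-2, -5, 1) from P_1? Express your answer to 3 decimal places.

n·A − d = (0)·(-2) + (6)·(-5) + (-1)·(1) − (-26) = -5; |n| = √37.
Distance = |-5| / √37 = 5/√37 ≈ 0.822.

0.822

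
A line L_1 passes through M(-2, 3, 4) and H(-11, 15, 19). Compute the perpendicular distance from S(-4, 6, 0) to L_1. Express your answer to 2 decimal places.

A direction vector for L_1 is H − M = (-9, 12, 15).
Taking (-2, 3, 4) on L_1 with direction v = (-9, 12, 15): w = S − (-2, 3, 4) = (-2, 3, -4), and w × v = (93, 66, 3).
Distance = |w × v| / |v| = √13014 / √450 ≈ 5.38.

5.38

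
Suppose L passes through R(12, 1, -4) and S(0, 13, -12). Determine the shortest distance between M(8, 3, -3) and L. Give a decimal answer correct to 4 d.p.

3.0600

A direction vector for L is S − R = (-12, 12, -8).
Taking (12, 1, -4) on L with direction v = (-12, 12, -8): w = M − (12, 1, -4) = (-4, 2, 1), and w × v = (-28, -44, -24).
Distance = |w × v| / |v| = √3296 / √352 ≈ 3.0600.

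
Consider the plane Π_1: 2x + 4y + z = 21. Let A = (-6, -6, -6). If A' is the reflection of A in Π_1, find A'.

λ = (n·A − d)/|n|² = (-42 − 21)/21 = -3.
Reflection = A − 2λn = (-6, -6, -6) − (-6)·(2, 4, 1) = (6, 18, 0).

(6, 18, 0)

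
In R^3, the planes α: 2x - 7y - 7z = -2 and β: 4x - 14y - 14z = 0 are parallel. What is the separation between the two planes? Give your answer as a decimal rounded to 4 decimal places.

Rescale β by 1/2: 2x - 7y - 7z = 0. Then distance = |-2 − 0| / √102 ≈ 0.1980.

0.1980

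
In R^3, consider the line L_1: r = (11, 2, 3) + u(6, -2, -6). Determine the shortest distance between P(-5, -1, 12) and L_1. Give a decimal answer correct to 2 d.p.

8.55

Taking (11, 2, 3) on L_1 with direction v = (6, -2, -6): w = P − (11, 2, 3) = (-16, -3, 9), and w × v = (36, -42, 50).
Distance = |w × v| / |v| = √5560 / √76 ≈ 8.55.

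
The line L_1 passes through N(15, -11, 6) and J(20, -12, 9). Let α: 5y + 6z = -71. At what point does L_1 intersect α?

A direction vector for L_1 is J − N = (5, -1, 3).
Substitute r = (15, -11, 6) + t(5, -1, 3) into the plane: -19 + 13t = -71, so t = -4.
Intersection: (15, -11, 6) + (-4)·(5, -1, 3) = (-5, -7, -6).

(-5, -7, -6)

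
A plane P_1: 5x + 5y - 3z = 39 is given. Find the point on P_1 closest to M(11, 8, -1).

Foot = M − λn with λ = (n·M − d)/|n|² = (98 − 39)/59 = 1.
Foot = (11, 8, -1) − 1·(5, 5, -3) = (6, 3, 2).

(6, 3, 2)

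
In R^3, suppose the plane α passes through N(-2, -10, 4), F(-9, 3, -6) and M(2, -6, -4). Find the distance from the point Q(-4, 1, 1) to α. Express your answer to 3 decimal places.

4.900

NF = (-7, 13, -10), NM = (4, 4, -8); a normal to α is NF × NM = (-64, -96, -80).
Using N: α has equation -64x - 96y - 80z = 768.
n·Q − d = (-64)·(-4) + (-96)·(1) + (-80)·(1) − 768 = -688; |n| = √19712.
Distance = |-688| / √19712 = 688/√19712 ≈ 4.900.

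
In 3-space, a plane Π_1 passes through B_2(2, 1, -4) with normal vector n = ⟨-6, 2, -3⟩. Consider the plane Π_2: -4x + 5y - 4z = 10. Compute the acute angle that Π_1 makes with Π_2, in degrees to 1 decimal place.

29.5

Π_1: n·r = n·B_2 gives -6x + 2y - 3z = 2.
cos θ = |n₁·n₂| / (|n₁||n₂|) = |46| / (√49 · √57).
θ = arccos(0.87041) ≈ 29.5°.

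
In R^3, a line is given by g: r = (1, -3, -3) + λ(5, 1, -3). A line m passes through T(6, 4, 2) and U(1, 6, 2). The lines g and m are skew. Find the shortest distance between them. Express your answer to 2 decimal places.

9.53

A direction vector for m is U − T = (-5, 2, 0).
Common perpendicular direction n = (5, 1, -3) × (-5, 2, 0) = (6, 15, 15).
With w = (6, 4, 2) − (1, -3, -3) = (5, 7, 5), w · n = 210.
Distance = |w · n| / |n| = |210| / √486 ≈ 9.53.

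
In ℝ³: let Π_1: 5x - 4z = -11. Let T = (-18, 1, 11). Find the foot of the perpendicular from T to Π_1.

Foot = T − λn with λ = (n·T − d)/|n|² = (-134 − (-11))/41 = -3.
Foot = (-18, 1, 11) − (-3)·(5, 0, -4) = (-3, 1, -1).

(-3, 1, -1)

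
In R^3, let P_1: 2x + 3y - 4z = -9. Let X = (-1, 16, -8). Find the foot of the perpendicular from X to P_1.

(-7, 7, 4)

Foot = X − λn with λ = (n·X − d)/|n|² = (78 − (-9))/29 = 3.
Foot = (-1, 16, -8) − 3·(2, 3, -4) = (-7, 7, 4).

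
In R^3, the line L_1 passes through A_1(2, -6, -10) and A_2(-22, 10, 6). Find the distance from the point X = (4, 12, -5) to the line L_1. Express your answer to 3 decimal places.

16.090

A direction vector for L_1 is A_2 − A_1 = (-24, 16, 16).
Taking (2, -6, -10) on L_1 with direction v = (-24, 16, 16): w = X − (2, -6, -10) = (2, 18, 5), and w × v = (208, -152, 464).
Distance = |w × v| / |v| = √281664 / √1088 ≈ 16.090.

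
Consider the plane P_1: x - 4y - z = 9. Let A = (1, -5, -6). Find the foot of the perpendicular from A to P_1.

Foot = A − λn with λ = (n·A − d)/|n|² = (27 − 9)/18 = 1.
Foot = (1, -5, -6) − 1·(1, -4, -1) = (0, -1, -5).

(0, -1, -5)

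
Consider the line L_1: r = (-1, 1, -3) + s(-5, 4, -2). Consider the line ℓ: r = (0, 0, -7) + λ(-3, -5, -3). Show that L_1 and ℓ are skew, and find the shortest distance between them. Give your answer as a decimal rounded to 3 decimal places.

3.661

Common perpendicular direction n = (-5, 4, -2) × (-3, -5, -3) = (-22, -9, 37).
With w = (0, 0, -7) − (-1, 1, -3) = (1, -1, -4), w · n = -161.
Since n ≠ 0 the lines are not parallel, and w · n = -161 ≠ 0 so they do not intersect; hence they are skew.
Distance = |w · n| / |n| = |-161| / √1934 ≈ 3.661.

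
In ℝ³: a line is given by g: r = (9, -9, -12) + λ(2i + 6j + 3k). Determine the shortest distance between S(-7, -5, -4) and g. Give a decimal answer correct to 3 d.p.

Taking (9, -9, -12) on g with direction v = (2, 6, 3): w = S − (9, -9, -12) = (-16, 4, 8), and w × v = (-36, 64, -104).
Distance = |w × v| / |v| = √16208 / √49 ≈ 18.187.

18.187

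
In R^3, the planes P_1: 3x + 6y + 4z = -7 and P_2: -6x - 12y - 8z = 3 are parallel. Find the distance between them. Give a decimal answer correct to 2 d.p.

Rescale P_2 by 1/(-2): 3x + 6y + 4z = -3/2. Then distance = |-7 − (-3/2)| / √61 ≈ 0.70.

0.70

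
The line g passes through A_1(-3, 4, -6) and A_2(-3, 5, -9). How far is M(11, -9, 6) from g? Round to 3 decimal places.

A direction vector for g is A_2 − A_1 = (0, 1, -3).
Taking (-3, 4, -6) on g with direction v = (0, 1, -3): w = M − (-3, 4, -6) = (14, -13, 12), and w × v = (27, 42, 14).
Distance = |w × v| / |v| = √2689 / √10 ≈ 16.398.

16.398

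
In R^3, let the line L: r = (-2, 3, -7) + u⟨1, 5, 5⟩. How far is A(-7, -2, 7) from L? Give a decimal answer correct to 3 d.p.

Taking (-2, 3, -7) on L with direction v = (1, 5, 5): w = A − (-2, 3, -7) = (-5, -5, 14), and w × v = (-95, 39, -20).
Distance = |w × v| / |v| = √10946 / √51 ≈ 14.650.

14.650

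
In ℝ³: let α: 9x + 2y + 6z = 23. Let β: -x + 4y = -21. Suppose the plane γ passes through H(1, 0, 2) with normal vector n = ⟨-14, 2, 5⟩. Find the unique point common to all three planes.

(1, -5, 4)

γ: n·r = n·H gives -14x + 2y + 5z = -4.
Solving the 3×3 linear system 9x + 2y + 6z = 23, -x + 4y = -21, -14x + 2y + 5z = -4 (e.g. by elimination or Cramer's rule, determinant = 514) gives (1, -5, 4).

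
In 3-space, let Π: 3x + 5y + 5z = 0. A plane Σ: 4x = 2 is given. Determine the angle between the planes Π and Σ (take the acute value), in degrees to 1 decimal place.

67.0

cos θ = |n₁·n₂| / (|n₁||n₂|) = |12| / (√59 · √16).
θ = arccos(0.39057) ≈ 67.0°.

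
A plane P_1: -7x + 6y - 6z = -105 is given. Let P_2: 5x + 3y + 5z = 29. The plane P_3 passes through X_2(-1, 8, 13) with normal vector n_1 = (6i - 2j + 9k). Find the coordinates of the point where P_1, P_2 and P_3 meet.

P_3: n_1·r = n_1·X_2 gives 6x - 2y + 9z = 95.
Solving the 3×3 linear system -7x + 6y - 6z = -105, 5x + 3y + 5z = 29, 6x - 2y + 9z = 95 (e.g. by elimination or Cramer's rule, determinant = -181) gives (3, -7, 7).

(3, -7, 7)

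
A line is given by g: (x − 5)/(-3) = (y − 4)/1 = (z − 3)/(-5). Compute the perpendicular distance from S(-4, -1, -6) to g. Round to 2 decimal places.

7.66

g has direction (-3, 1, -5) through (5, 4, 3).
Taking (5, 4, 3) on g with direction v = (-3, 1, -5): w = S − (5, 4, 3) = (-9, -5, -9), and w × v = (34, -18, -24).
Distance = |w × v| / |v| = √2056 / √35 ≈ 7.66.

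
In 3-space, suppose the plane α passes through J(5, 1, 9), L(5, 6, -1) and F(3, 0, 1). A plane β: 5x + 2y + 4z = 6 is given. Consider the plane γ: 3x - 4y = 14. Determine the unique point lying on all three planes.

JL = (0, 5, -10), JF = (-2, -1, -8); a normal to α is JL × JF = (-50, 20, 10).
Using J: α has equation -50x + 20y + 10z = -140.
Solving the 3×3 linear system -50x + 20y + 10z = -140, 5x + 2y + 4z = 6, 3x - 4y = 14 (e.g. by elimination or Cramer's rule, determinant = -820) gives (2, -2, 0).

(2, -2, 0)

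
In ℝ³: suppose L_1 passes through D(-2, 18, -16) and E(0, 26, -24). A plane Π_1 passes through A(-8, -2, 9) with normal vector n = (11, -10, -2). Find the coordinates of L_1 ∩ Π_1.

A direction vector for L_1 is E − D = (2, 8, -8).
Π_1: n·r = n·A gives 11x - 10y - 2z = -86.
Substitute r = (-2, 18, -16) + t(2, 8, -8) into the plane: -170 + (-42)t = -86, so t = -2.
Intersection: (-2, 18, -16) + (-2)·(2, 8, -8) = (-6, 2, 0).

(-6, 2, 0)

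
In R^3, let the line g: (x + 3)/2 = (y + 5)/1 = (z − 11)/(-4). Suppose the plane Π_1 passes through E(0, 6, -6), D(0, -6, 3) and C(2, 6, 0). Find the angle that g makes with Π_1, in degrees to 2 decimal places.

38.40

g has direction (2, 1, -4) through (-3, -5, 11).
ED = (0, -12, 9), EC = (2, 0, 6); a normal to Π_1 is ED × EC = (-72, 18, 24).
Using E: Π_1 has equation -72x + 18y + 24z = -36.
sin θ = |n·v| / (|n||v|) = |-222| / (√6084 · √21) = 0.62108.
θ ≈ 38.40°.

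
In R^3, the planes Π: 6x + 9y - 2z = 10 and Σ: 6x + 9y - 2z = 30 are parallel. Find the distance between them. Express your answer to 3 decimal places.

Same normal n = (6, 9, -2) with |n| = √121; distance = |10 − 30| / |n| = 20/√121 ≈ 1.818.

1.818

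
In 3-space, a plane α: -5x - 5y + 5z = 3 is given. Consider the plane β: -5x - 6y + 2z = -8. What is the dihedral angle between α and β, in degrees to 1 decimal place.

cos θ = |n₁·n₂| / (|n₁||n₂|) = |65| / (√75 · √65).
θ = arccos(0.93095) ≈ 21.4°.

21.4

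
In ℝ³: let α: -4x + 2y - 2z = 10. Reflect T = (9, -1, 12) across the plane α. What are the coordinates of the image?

λ = (n·T − d)/|n|² = (-62 − 10)/24 = -3.
Reflection = T − 2λn = (9, -1, 12) − (-6)·(-4, 2, -2) = (-15, 11, 0).

(-15, 11, 0)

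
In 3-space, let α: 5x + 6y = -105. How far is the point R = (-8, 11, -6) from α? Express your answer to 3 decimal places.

16.773

n·R − d = (5)·(-8) + (6)·(11) + (0)·(-6) − (-105) = 131; |n| = √61.
Distance = |131| / √61 = 131/√61 ≈ 16.773.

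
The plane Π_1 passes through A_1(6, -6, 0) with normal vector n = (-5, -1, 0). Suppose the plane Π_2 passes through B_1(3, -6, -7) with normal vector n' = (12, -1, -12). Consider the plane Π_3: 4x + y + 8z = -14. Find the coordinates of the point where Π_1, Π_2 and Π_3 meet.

(6, -6, -4)

Π_1: n·r = n·A_1 gives -5x - y = -24.
Π_2: n'·r = n'·B_1 gives 12x - y - 12z = 126.
Solving the 3×3 linear system -5x - y = -24, 12x - y - 12z = 126, 4x + y + 8z = -14 (e.g. by elimination or Cramer's rule, determinant = 124) gives (6, -6, -4).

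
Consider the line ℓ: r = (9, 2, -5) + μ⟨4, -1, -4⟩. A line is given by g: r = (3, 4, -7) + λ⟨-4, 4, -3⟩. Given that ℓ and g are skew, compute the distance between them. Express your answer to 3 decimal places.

2.284

Common perpendicular direction n = (4, -1, -4) × (-4, 4, -3) = (19, 28, 12).
With w = (3, 4, -7) − (9, 2, -5) = (-6, 2, -2), w · n = -82.
Distance = |w · n| / |n| = |-82| / √1289 ≈ 2.284.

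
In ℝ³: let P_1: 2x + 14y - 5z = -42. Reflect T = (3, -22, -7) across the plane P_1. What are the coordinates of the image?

(7, 6, -17)

λ = (n·T − d)/|n|² = (-267 − (-42))/225 = -1.
Reflection = T − 2λn = (3, -22, -7) − (-2)·(2, 14, -5) = (7, 6, -17).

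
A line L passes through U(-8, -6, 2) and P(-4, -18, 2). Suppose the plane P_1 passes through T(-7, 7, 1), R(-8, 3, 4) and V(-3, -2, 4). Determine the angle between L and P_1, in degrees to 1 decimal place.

16.8

A direction vector for L is P − U = (4, -12, 0).
TR = (-1, -4, 3), TV = (4, -9, 3); a normal to P_1 is TR × TV = (15, 15, 25).
Using T: P_1 has equation 15x + 15y + 25z = 25.
sin θ = |n·v| / (|n||v|) = |-120| / (√1075 · √160) = 0.28935.
θ ≈ 16.8°.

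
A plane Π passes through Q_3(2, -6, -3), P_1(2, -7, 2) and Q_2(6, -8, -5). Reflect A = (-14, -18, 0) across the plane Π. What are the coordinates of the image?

(4, 12, 6)

Q_3P_1 = (0, -1, 5), Q_3Q_2 = (4, -2, -2); a normal to Π is Q_3P_1 × Q_3Q_2 = (12, 20, 4).
Using Q_3: Π has equation 12x + 20y + 4z = -108.
λ = (n·A − d)/|n|² = (-528 − (-108))/560 = -3/4.
Reflection = A − 2λn = (-14, -18, 0) − (-3/2)·(12, 20, 4) = (4, 12, 6).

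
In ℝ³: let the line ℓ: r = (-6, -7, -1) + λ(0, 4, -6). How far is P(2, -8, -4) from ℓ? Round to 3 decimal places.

Taking (-6, -7, -1) on ℓ with direction v = (0, 4, -6): w = P − (-6, -7, -1) = (8, -1, -3), and w × v = (18, 48, 32).
Distance = |w × v| / |v| = √3652 / √52 ≈ 8.380.

8.380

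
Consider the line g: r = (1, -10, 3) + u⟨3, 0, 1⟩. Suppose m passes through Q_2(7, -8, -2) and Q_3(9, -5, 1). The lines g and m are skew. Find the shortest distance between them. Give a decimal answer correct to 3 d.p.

A direction vector for m is Q_3 − Q_2 = (2, 3, 3).
Common perpendicular direction n = (3, 0, 1) × (2, 3, 3) = (-3, -7, 9).
With w = (7, -8, -2) − (1, -10, 3) = (6, 2, -5), w · n = -77.
Distance = |w · n| / |n| = |-77| / √139 ≈ 6.531.

6.531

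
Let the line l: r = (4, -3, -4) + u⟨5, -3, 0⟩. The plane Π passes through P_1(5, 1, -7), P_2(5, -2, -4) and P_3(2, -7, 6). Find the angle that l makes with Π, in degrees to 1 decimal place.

24.7

P_1P_2 = (0, -3, 3), P_1P_3 = (-3, -8, 13); a normal to Π is P_1P_2 × P_1P_3 = (-15, -9, -9).
Using P_1: Π has equation -15x - 9y - 9z = -21.
sin θ = |n·v| / (|n||v|) = |-48| / (√387 · √34) = 0.41845.
θ ≈ 24.7°.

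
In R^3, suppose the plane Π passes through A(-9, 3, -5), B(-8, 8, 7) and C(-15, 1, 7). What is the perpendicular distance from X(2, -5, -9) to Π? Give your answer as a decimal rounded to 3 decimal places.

12.159

AB = (1, 5, 12), AC = (-6, -2, 12); a normal to Π is AB × AC = (84, -84, 28).
Using A: Π has equation 84x - 84y + 28z = -1148.
n·X − d = (84)·(2) + (-84)·(-5) + (28)·(-9) − (-1148) = 1484; |n| = √14896.
Distance = |1484| / √14896 = 1484/√14896 ≈ 12.159.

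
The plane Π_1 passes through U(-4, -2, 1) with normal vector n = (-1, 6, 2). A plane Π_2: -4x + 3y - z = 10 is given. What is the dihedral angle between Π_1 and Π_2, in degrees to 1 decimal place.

52.2

Π_1: n·r = n·U gives -x + 6y + 2z = -6.
cos θ = |n₁·n₂| / (|n₁||n₂|) = |20| / (√41 · √26).
θ = arccos(0.61256) ≈ 52.2°.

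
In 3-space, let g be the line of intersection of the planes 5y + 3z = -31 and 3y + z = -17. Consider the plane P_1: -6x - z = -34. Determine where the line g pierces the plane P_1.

(6, -5, -2)

Direction of g: (0, 5, 3) × (0, 3, 1) = (-4, 0, 0).
A point on g: solving the two plane equations with x = 1 gives (1, -5, -2).
Substitute r = (1, -5, -2) + t(-4, 0, 0) into the plane: -4 + 24t = -34, so t = -5/4.
Intersection: (1, -5, -2) + (-5/4)·(-4, 0, 0) = (6, -5, -2).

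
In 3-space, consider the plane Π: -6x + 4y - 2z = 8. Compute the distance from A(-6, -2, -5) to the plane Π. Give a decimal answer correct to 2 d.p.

n·A − d = (-6)·(-6) + (4)·(-2) + (-2)·(-5) − 8 = 30; |n| = √56.
Distance = |30| / √56 = 30/√56 ≈ 4.01.

4.01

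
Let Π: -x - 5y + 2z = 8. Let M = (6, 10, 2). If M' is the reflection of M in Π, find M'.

(2, -10, 10)

λ = (n·M − d)/|n|² = (-52 − 8)/30 = -2.
Reflection = M − 2λn = (6, 10, 2) − (-4)·(-1, -5, 2) = (2, -10, 10).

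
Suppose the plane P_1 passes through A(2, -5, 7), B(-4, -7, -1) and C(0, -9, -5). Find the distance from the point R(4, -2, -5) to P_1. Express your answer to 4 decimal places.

7.0667

AB = (-6, -2, -8), AC = (-2, -4, -12); a normal to P_1 is AB × AC = (-8, -56, 20).
Using A: P_1 has equation -8x - 56y + 20z = 404.
n·R − d = (-8)·(4) + (-56)·(-2) + (20)·(-5) − 404 = -424; |n| = √3600.
Distance = |-424| / √3600 = 424/√3600 ≈ 7.0667.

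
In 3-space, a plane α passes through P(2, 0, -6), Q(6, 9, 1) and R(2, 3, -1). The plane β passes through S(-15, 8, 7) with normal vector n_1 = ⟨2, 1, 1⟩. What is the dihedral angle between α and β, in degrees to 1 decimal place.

PQ = (4, 9, 7), PR = (0, 3, 5); a normal to α is PQ × PR = (24, -20, 12).
Using P: α has equation 24x - 20y + 12z = -24.
β: n_1·r = n_1·S gives 2x + y + z = -15.
cos θ = |n₁·n₂| / (|n₁||n₂|) = |40| / (√1120 · √6).
θ = arccos(0.48795) ≈ 60.8°.

60.8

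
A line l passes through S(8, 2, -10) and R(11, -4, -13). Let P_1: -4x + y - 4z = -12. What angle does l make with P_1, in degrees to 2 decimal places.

A direction vector for l is R − S = (3, -6, -3).
sin θ = |n·v| / (|n||v|) = |-6| / (√33 · √54) = 0.14213.
θ ≈ 8.17°.

8.17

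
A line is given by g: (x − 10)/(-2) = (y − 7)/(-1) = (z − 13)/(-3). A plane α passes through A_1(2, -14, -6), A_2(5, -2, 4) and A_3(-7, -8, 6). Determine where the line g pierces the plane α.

g has direction (-2, -1, -3) through (10, 7, 13).
A_1A_2 = (3, 12, 10), A_1A_3 = (-9, 6, 12); a normal to α is A_1A_2 × A_1A_3 = (84, -126, 126).
Using A_1: α has equation 84x - 126y + 126z = 1176.
Substitute r = (10, 7, 13) + t(-2, -1, -3) into the plane: 1596 + (-420)t = 1176, so t = 1.
Intersection: (10, 7, 13) + 1·(-2, -1, -3) = (8, 6, 10).

(8, 6, 10)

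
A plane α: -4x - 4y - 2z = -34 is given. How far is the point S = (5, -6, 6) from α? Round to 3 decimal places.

4.333

n·S − d = (-4)·(5) + (-4)·(-6) + (-2)·(6) − (-34) = 26; |n| = √36.
Distance = |26| / √36 = 26/√36 ≈ 4.333.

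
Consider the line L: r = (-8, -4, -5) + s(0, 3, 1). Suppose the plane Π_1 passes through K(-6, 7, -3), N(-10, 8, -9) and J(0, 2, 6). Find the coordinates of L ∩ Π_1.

(-8, -7, -6)

KN = (-4, 1, -6), KJ = (6, -5, 9); a normal to Π_1 is KN × KJ = (-21, 0, 14).
Using K: Π_1 has equation -21x + 14z = 84.
Substitute r = (-8, -4, -5) + t(0, 3, 1) into the plane: 98 + 14t = 84, so t = -1.
Intersection: (-8, -4, -5) + (-1)·(0, 3, 1) = (-8, -7, -6).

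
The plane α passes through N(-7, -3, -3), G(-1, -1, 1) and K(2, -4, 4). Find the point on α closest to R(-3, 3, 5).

(0, 2, 1)

NG = (6, 2, 4), NK = (9, -1, 7); a normal to α is NG × NK = (18, -6, -24).
Using N: α has equation 18x - 6y - 24z = -36.
Foot = R − λn with λ = (n·R − d)/|n|² = (-192 − (-36))/936 = -1/6.
Foot = (-3, 3, 5) − (-1/6)·(18, -6, -24) = (0, 2, 1).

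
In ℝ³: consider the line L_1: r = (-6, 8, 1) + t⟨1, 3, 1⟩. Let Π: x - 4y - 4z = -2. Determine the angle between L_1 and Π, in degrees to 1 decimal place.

sin θ = |n·v| / (|n||v|) = |-15| / (√33 · √11) = 0.78730.
θ ≈ 51.9°.

51.9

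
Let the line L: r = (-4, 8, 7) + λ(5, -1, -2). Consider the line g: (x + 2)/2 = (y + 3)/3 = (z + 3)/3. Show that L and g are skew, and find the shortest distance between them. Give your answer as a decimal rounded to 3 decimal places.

g has direction (2, 3, 3) through (-2, -3, -3).
Common perpendicular direction n = (5, -1, -2) × (2, 3, 3) = (3, -19, 17).
With w = (-2, -3, -3) − (-4, 8, 7) = (2, -11, -10), w · n = 45.
Since n ≠ 0 the lines are not parallel, and w · n = 45 ≠ 0 so they do not intersect; hence they are skew.
Distance = |w · n| / |n| = |45| / √659 ≈ 1.753.

1.753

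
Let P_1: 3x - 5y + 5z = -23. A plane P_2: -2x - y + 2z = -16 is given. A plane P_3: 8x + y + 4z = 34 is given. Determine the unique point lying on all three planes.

Solving the 3×3 linear system 3x - 5y + 5z = -23, -2x - y + 2z = -16, 8x + y + 4z = 34 (e.g. by elimination or Cramer's rule, determinant = -108) gives (4, 6, -1).

(4, 6, -1)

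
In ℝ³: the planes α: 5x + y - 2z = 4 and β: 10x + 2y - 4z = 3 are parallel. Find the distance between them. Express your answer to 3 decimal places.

Rescale β by 1/2: 5x + y - 2z = 3/2. Then distance = |4 − (3/2)| / √30 ≈ 0.456.

0.456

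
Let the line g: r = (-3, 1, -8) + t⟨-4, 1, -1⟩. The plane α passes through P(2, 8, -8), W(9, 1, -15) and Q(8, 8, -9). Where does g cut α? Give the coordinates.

PW = (7, -7, -7), PQ = (6, 0, -1); a normal to α is PW × PQ = (7, -35, 42).
Using P: α has equation 7x - 35y + 42z = -602.
Substitute r = (-3, 1, -8) + t(-4, 1, -1) into the plane: -392 + (-105)t = -602, so t = 2.
Intersection: (-3, 1, -8) + 2·(-4, 1, -1) = (-11, 3, -10).

(-11, 3, -10)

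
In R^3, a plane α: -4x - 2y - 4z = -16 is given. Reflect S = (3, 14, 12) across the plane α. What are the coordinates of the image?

λ = (n·S − d)/|n|² = (-88 − (-16))/36 = -2.
Reflection = S − 2λn = (3, 14, 12) − (-4)·(-4, -2, -4) = (-13, 6, -4).

(-13, 6, -4)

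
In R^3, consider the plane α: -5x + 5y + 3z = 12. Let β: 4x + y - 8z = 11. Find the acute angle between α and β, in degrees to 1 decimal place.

cos θ = |n₁·n₂| / (|n₁||n₂|) = |-39| / (√59 · √81).
θ = arccos(0.56415) ≈ 55.7°.

55.7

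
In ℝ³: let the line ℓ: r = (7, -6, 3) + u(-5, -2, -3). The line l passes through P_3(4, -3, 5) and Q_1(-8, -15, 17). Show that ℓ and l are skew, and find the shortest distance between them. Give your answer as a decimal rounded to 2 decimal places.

A direction vector for l is Q_1 − P_3 = (-12, -12, 12).
Common perpendicular direction n = (-5, -2, -3) × (-12, -12, 12) = (-60, 96, 36).
With w = (4, -3, 5) − (7, -6, 3) = (-3, 3, 2), w · n = 540.
Since n ≠ 0 the lines are not parallel, and w · n = 540 ≠ 0 so they do not intersect; hence they are skew.
Distance = |w · n| / |n| = |540| / √14112 ≈ 4.55.

4.55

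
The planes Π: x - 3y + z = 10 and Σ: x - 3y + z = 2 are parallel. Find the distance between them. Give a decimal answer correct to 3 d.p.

2.412

Same normal n = (1, -3, 1) with |n| = √11; distance = |10 − 2| / |n| = 8/√11 ≈ 2.412.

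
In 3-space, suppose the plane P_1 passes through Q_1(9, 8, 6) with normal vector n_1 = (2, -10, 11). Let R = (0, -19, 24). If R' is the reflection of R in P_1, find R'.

P_1: n_1·r = n_1·Q_1 gives 2x - 10y + 11z = 4.
λ = (n·R − d)/|n|² = (454 − 4)/225 = 2.
Reflection = R − 2λn = (0, -19, 24) − 4·(2, -10, 11) = (-8, 21, -20).

(-8, 21, -20)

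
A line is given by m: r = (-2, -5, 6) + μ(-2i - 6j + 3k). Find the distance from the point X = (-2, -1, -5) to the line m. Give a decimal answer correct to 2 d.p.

Taking (-2, -5, 6) on m with direction v = (-2, -6, 3): w = X − (-2, -5, 6) = (0, 4, -11), and w × v = (-54, 22, 8).
Distance = |w × v| / |v| = √3464 / √49 ≈ 8.41.

8.41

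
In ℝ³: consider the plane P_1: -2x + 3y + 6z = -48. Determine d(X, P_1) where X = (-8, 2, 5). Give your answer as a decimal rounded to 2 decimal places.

n·X − d = (-2)·(-8) + (3)·(2) + (6)·(5) − (-48) = 100; |n| = √49.
Distance = |100| / √49 = 100/√49 ≈ 14.29.

14.29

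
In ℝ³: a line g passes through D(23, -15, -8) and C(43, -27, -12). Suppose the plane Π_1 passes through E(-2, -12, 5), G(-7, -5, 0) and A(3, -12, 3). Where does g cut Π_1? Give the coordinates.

A direction vector for g is C − D = (20, -12, -4).
EG = (-5, 7, -5), EA = (5, 0, -2); a normal to Π_1 is EG × EA = (-14, -35, -35).
Using E: Π_1 has equation -14x - 35y - 35z = 273.
Substitute r = (23, -15, -8) + t(20, -12, -4) into the plane: 483 + 280t = 273, so t = -3/4.
Intersection: (23, -15, -8) + (-3/4)·(20, -12, -4) = (8, -6, -5).

(8, -6, -5)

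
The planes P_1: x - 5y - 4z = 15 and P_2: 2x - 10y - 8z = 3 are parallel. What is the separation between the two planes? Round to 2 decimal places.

Rescale P_2 by 1/2: x - 5y - 4z = 3/2. Then distance = |15 − (3/2)| / √42 ≈ 2.08.

2.08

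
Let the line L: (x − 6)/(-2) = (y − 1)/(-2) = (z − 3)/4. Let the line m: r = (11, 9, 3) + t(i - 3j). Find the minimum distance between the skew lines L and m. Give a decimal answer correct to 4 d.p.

L has direction (-2, -2, 4) through (6, 1, 3).
Common perpendicular direction n = (-2, -2, 4) × (1, -3, 0) = (12, 4, 8).
With w = (11, 9, 3) − (6, 1, 3) = (5, 8, 0), w · n = 92.
Distance = |w · n| / |n| = |92| / √224 ≈ 6.1470.

6.1470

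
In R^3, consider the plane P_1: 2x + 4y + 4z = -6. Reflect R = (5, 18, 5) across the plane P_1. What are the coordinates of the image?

(-7, -6, -19)

λ = (n·R − d)/|n|² = (102 − (-6))/36 = 3.
Reflection = R − 2λn = (5, 18, 5) − 6·(2, 4, 4) = (-7, -6, -19).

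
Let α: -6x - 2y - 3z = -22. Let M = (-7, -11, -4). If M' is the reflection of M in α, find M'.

λ = (n·M − d)/|n|² = (76 − (-22))/49 = 2.
Reflection = M − 2λn = (-7, -11, -4) − 4·(-6, -2, -3) = (17, -3, 8).

(17, -3, 8)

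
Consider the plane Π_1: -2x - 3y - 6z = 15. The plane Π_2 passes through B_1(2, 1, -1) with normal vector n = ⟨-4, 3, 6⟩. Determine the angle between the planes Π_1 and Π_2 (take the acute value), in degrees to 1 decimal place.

47.4

Π_2: n·r = n·B_1 gives -4x + 3y + 6z = -11.
cos θ = |n₁·n₂| / (|n₁||n₂|) = |-37| / (√49 · √61).
θ = arccos(0.67677) ≈ 47.4°.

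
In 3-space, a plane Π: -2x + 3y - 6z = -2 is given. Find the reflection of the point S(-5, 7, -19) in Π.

λ = (n·S − d)/|n|² = (145 − (-2))/49 = 3.
Reflection = S − 2λn = (-5, 7, -19) − 6·(-2, 3, -6) = (7, -11, 17).

(7, -11, 17)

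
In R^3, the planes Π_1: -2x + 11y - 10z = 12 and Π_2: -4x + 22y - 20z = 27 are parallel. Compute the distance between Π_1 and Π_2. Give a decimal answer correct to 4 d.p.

0.1000

Rescale Π_2 by 1/2: -2x + 11y - 10z = 27/2. Then distance = |12 − (27/2)| / √225 ≈ 0.1000.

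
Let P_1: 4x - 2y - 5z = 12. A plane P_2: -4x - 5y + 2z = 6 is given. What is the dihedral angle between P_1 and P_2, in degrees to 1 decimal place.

69.2

cos θ = |n₁·n₂| / (|n₁||n₂|) = |-16| / (√45 · √45).
θ = arccos(0.35556) ≈ 69.2°.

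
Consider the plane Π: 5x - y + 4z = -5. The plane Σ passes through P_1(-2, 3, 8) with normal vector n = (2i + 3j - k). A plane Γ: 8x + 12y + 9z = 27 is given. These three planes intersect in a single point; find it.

(-3, 2, 3)

Σ: n·r = n·P_1 gives 2x + 3y - z = -3.
Solving the 3×3 linear system 5x - y + 4z = -5, 2x + 3y - z = -3, 8x + 12y + 9z = 27 (e.g. by elimination or Cramer's rule, determinant = 221) gives (-3, 2, 3).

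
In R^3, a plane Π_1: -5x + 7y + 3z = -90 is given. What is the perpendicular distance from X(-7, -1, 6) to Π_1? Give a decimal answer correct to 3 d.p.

14.928

n·X − d = (-5)·(-7) + (7)·(-1) + (3)·(6) − (-90) = 136; |n| = √83.
Distance = |136| / √83 = 136/√83 ≈ 14.928.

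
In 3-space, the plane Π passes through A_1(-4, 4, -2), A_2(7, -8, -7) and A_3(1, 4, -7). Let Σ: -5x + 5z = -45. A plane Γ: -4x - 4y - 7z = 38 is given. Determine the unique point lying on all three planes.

(3, -2, -6)

A_1A_2 = (11, -12, -5), A_1A_3 = (5, 0, -5); a normal to Π is A_1A_2 × A_1A_3 = (60, 30, 60).
Using A_1: Π has equation 60x + 30y + 60z = -240.
Solving the 3×3 linear system 60x + 30y + 60z = -240, -5x + 5z = -45, -4x - 4y - 7z = 38 (e.g. by elimination or Cramer's rule, determinant = 750) gives (3, -2, -6).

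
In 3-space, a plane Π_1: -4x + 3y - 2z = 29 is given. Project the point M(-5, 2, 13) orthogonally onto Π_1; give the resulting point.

(-9, 5, 11)

Foot = M − λn with λ = (n·M − d)/|n|² = (0 − 29)/29 = -1.
Foot = (-5, 2, 13) − (-1)·(-4, 3, -2) = (-9, 5, 11).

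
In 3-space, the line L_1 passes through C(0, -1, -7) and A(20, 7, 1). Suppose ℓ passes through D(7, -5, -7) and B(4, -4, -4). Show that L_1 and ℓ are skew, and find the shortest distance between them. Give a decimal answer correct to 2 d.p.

A direction vector for L_1 is A − C = (20, 8, 8).
A direction vector for ℓ is B − D = (-3, 1, 3).
Common perpendicular direction n = (20, 8, 8) × (-3, 1, 3) = (16, -84, 44).
With w = (7, -5, -7) − (0, -1, -7) = (7, -4, 0), w · n = 448.
Since n ≠ 0 the lines are not parallel, and w · n = 448 ≠ 0 so they do not intersect; hence they are skew.
Distance = |w · n| / |n| = |448| / √9248 ≈ 4.66.

4.66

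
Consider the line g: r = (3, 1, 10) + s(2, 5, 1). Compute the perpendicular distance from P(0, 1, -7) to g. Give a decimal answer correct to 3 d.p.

16.744

Taking (3, 1, 10) on g with direction v = (2, 5, 1): w = P − (3, 1, 10) = (-3, 0, -17), and w × v = (85, -31, -15).
Distance = |w × v| / |v| = √8411 / √30 ≈ 16.744.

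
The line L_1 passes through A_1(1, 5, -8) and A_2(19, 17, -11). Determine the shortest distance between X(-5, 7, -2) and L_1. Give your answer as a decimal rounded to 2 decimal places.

7.36

A direction vector for L_1 is A_2 − A_1 = (18, 12, -3).
Taking (1, 5, -8) on L_1 with direction v = (18, 12, -3): w = X − (1, 5, -8) = (-6, 2, 6), and w × v = (-78, 90, -108).
Distance = |w × v| / |v| = √25848 / √477 ≈ 7.36.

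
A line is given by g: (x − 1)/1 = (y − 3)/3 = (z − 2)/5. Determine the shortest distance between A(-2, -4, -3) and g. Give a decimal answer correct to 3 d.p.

g has direction (1, 3, 5) through (1, 3, 2).
Taking (1, 3, 2) on g with direction v = (1, 3, 5): w = A − (1, 3, 2) = (-3, -7, -5), and w × v = (-20, 10, -2).
Distance = |w × v| / |v| = √504 / √35 ≈ 3.795.

3.795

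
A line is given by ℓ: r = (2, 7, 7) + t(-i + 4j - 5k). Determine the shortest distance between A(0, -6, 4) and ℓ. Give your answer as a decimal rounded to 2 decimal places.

Taking (2, 7, 7) on ℓ with direction v = (-1, 4, -5): w = A − (2, 7, 7) = (-2, -13, -3), and w × v = (77, -7, -21).
Distance = |w × v| / |v| = √6419 / √42 ≈ 12.36.

12.36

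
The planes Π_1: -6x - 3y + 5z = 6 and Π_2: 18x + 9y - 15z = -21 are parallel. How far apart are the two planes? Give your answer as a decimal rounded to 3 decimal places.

Rescale Π_2 by 1/(-3): -6x - 3y + 5z = 7. Then distance = |6 − 7| / √70 ≈ 0.120.

0.120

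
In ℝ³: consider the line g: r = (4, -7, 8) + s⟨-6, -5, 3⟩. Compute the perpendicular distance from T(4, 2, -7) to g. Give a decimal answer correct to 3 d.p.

13.794

Taking (4, -7, 8) on g with direction v = (-6, -5, 3): w = T − (4, -7, 8) = (0, 9, -15), and w × v = (-48, 90, 54).
Distance = |w × v| / |v| = √13320 / √70 ≈ 13.794.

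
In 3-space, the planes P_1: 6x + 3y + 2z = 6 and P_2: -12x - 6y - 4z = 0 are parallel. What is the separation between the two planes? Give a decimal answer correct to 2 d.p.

Rescale P_2 by 1/(-2): 6x + 3y + 2z = 0. Then distance = |6 − 0| / √49 ≈ 0.86.

0.86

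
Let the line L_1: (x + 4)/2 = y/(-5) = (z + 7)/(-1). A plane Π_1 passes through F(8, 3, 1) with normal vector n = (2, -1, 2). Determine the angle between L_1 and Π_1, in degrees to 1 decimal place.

25.2

L_1 has direction (2, -5, -1) through (-4, 0, -7).
Π_1: n·r = n·F gives 2x - y + 2z = 15.
sin θ = |n·v| / (|n||v|) = |7| / (√9 · √30) = 0.42601.
θ ≈ 25.2°.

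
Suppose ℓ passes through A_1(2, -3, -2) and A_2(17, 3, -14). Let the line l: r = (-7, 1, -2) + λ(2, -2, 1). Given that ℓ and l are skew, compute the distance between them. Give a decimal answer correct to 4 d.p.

0.0999

A direction vector for ℓ is A_2 − A_1 = (15, 6, -12).
Common perpendicular direction n = (15, 6, -12) × (2, -2, 1) = (-18, -39, -42).
With w = (-7, 1, -2) − (2, -3, -2) = (-9, 4, 0), w · n = 6.
Distance = |w · n| / |n| = |6| / √3609 ≈ 0.0999.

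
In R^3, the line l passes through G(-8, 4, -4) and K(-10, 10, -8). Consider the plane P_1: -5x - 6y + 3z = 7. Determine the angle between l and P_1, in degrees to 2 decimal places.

37.37

A direction vector for l is K − G = (-2, 6, -4).
sin θ = |n·v| / (|n||v|) = |-38| / (√70 · √56) = 0.60693.
θ ≈ 37.37°.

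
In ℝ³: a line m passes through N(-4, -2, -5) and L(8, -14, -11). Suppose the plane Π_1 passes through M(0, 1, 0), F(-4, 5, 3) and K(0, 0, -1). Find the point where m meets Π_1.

A direction vector for m is L − N = (12, -12, -6).
MF = (-4, 4, 3), MK = (0, -1, -1); a normal to Π_1 is MF × MK = (-1, -4, 4).
Using M: Π_1 has equation -x - 4y + 4z = -4.
Substitute r = (-4, -2, -5) + t(12, -12, -6) into the plane: -8 + 12t = -4, so t = 1/3.
Intersection: (-4, -2, -5) + (1/3)·(12, -12, -6) = (0, -6, -7).

(0, -6, -7)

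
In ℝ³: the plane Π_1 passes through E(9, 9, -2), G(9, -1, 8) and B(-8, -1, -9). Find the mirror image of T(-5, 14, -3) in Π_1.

(7, 2, -15)

EG = (0, -10, 10), EB = (-17, -10, -7); a normal to Π_1 is EG × EB = (170, -170, -170).
Using E: Π_1 has equation 170x - 170y - 170z = 340.
λ = (n·T − d)/|n|² = (-2720 − 340)/86700 = -3/85.
Reflection = T − 2λn = (-5, 14, -3) − (-6/85)·(170, -170, -170) = (7, 2, -15).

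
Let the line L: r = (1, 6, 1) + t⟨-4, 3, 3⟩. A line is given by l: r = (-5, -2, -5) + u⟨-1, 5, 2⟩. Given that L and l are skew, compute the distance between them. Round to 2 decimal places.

5.84

Common perpendicular direction n = (-4, 3, 3) × (-1, 5, 2) = (-9, 5, -17).
With w = (-5, -2, -5) − (1, 6, 1) = (-6, -8, -6), w · n = 116.
Distance = |w · n| / |n| = |116| / √395 ≈ 5.84.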